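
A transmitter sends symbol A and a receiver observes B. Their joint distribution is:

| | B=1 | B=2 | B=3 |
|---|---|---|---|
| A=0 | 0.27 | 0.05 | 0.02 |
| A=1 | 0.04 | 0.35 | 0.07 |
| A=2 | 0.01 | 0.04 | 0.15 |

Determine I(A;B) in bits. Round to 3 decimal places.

0.564 bits

Marginals: p(A) = (0.3400, 0.4600, 0.2000), p(B) = (0.3200, 0.4400, 0.2400).
I(A;B) = Σ p(x,y)·log₂[p(x,y)/(p(x)p(y))].
  (0,1): 0.27·log₂(2.4816) = 0.3540
  (0,2): 0.05·log₂(0.3342) = -0.0791
  (0,3): 0.02·log₂(0.2451) = -0.0406
  (1,1): 0.04·log₂(0.2717) = -0.0752
  (1,2): 0.35·log₂(1.7292) = 0.2766
  (1,3): 0.07·log₂(0.6341) = -0.0460
  (2,1): 0.01·log₂(0.1562) = -0.0268
  (2,2): 0.04·log₂(0.4545) = -0.0455
  (2,3): 0.15·log₂(3.1250) = 0.2466
Sum = 0.564 bits.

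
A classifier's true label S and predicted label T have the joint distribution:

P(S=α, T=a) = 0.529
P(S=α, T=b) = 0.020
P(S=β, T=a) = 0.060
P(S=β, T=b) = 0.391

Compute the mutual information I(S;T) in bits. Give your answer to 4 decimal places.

Marginals: p(S) = (0.5490, 0.4510), p(T) = (0.5890, 0.4110).
I(S;T) = H(S) + H(T) − H(S,T).
H(S) = 0.9931, H(T) = 0.9770, H(S,T) = 1.3721.
I(S;T) = 0.9931 + 0.9770 − 1.3721 = 0.5980 bits.

0.5980 bits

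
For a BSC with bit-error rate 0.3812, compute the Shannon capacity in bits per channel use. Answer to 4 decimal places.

Binary symmetric channel: C = 1 − h₂(ε) where h₂ is the binary entropy function.
h₂(0.3812) = −0.3812·log₂0.3812 − 0.6188·log₂0.6188 = 0.9589.
C = 1 − 0.9589 = 0.0411 bits per channel use.

0.0411 bits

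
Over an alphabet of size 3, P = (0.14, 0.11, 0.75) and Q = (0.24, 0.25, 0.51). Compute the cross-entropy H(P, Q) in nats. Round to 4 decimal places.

H(P,Q) = −Σ p·ln q.
  −0.14·ln(0.24) = 0.19980
  −0.11·ln(0.25) = 0.15249
  −0.75·ln(0.51) = 0.50501
H(P,Q) = 0.8573 nats.

0.8573 nats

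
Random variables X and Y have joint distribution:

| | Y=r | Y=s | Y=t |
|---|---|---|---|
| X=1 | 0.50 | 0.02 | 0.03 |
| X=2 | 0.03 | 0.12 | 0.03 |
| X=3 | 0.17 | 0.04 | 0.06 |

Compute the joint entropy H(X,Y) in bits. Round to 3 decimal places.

H(X,Y) = −Σ p(x,y)·log₂ p(x,y) over all 9 cells.
  cell (1,r): −0.50·log₂0.50 = 0.5000
  cell (1,s): −0.02·log₂0.02 = 0.1129
  cell (1,t): −0.03·log₂0.03 = 0.1518
  cell (2,r): −0.03·log₂0.03 = 0.1518
  cell (2,s): −0.12·log₂0.12 = 0.3671
  cell (2,t): −0.03·log₂0.03 = 0.1518
  cell (3,r): −0.17·log₂0.17 = 0.4346
  cell (3,s): −0.04·log₂0.04 = 0.1858
  cell (3,t): −0.06·log₂0.06 = 0.2435
Sum = 2.299 bits.

2.299 bits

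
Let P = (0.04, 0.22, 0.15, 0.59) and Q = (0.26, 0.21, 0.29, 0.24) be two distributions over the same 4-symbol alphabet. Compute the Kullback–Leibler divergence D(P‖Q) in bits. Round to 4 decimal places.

0.5297 bits

D(P‖Q) = Σ p·log₂(p/q).
  0.04·log₂(0.04/0.26) = -0.10802
  0.22·log₂(0.22/0.21) = 0.01477
  0.15·log₂(0.15/0.29) = -0.14266
  0.59·log₂(0.59/0.24) = 0.76563
D(P‖Q) = 0.5297 bits.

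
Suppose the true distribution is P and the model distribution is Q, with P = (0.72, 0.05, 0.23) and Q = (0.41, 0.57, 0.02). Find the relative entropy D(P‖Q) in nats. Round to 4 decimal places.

0.8455 nats

D(P‖Q) = Σ p·ln(p/q).
  0.72·ln(0.72/0.41) = 0.40543
  0.05·ln(0.05/0.57) = -0.12168
  0.23·ln(0.23/0.02) = 0.56174
D(P‖Q) = 0.8455 nats.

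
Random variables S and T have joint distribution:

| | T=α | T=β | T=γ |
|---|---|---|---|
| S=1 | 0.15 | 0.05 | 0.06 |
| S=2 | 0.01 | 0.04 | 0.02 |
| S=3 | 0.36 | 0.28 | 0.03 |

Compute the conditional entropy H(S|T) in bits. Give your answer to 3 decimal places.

1.060 bits

Chain rule: H(S|T) = H(S,T) − H(T).
Marginals: p(S) = (0.2600, 0.0700, 0.6700), p(T) = (0.5200, 0.3700, 0.1100).
H(S,T) = 2.4318 bits; H(T) = 1.3716 bits.
H(S|T) = 2.4318 − 1.3716 = 1.060 bits.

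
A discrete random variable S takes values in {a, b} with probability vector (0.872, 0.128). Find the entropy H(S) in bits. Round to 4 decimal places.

H(S) = −Σ p·log₂ p.
  −(0.872)·log₂(0.872) = 0.17231
  −(0.128)·log₂(0.128) = 0.37962
Sum: 0.17231 + 0.37962 = 0.5519 bits.

0.5519 bits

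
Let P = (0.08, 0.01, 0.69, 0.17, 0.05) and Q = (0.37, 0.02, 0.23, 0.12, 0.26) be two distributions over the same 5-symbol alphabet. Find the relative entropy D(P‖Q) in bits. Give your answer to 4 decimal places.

0.8734 bits

D(P‖Q) = Σ p·log₂(p/q).
  0.08·log₂(0.08/0.37) = -0.17676
  0.01·log₂(0.01/0.02) = -0.01000
  0.69·log₂(0.69/0.23) = 1.09362
  0.17·log₂(0.17/0.12) = 0.08543
  0.05·log₂(0.05/0.26) = -0.11893
D(P‖Q) = 0.8734 bits.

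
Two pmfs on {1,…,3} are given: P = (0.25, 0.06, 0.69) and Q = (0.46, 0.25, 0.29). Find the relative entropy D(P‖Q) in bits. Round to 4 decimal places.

D(P‖Q) = Σ p·log₂(p/q).
  0.25·log₂(0.25/0.46) = -0.21993
  0.06·log₂(0.06/0.25) = -0.12353
  0.69·log₂(0.69/0.29) = 0.86287
D(P‖Q) = 0.5194 bits.

0.5194 bits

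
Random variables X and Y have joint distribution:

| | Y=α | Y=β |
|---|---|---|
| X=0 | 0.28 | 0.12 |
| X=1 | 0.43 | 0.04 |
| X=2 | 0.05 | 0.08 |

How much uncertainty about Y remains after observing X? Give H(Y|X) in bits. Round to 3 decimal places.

Chain rule: H(Y|X) = H(X,Y) − H(X).
Marginals: p(X) = (0.4000, 0.4700, 0.1300), p(Y) = (0.7600, 0.2400).
H(X,Y) = 2.0982 bits; H(X) = 1.4234 bits.
H(Y|X) = 2.0982 − 1.4234 = 0.675 bits.

0.675 bits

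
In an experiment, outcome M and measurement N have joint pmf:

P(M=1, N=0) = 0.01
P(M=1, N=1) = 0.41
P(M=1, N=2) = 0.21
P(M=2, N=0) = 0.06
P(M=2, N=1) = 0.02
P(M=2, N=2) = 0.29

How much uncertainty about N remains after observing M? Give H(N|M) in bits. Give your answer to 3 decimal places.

Chain rule: H(N|M) = H(M,N) − H(M).
Marginals: p(M) = (0.6300, 0.3700), p(N) = (0.0700, 0.4300, 0.5000).
H(M,N) = 1.9410 bits; H(M) = 0.9507 bits.
H(N|M) = 1.9410 − 0.9507 = 0.990 bits.

0.990 bits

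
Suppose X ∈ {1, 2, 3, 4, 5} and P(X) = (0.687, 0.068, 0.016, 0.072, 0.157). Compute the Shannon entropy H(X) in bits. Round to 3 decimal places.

H(X) = −Σ p·log₂ p.
  −(0.687)·log₂(0.687) = 0.3721
  −(0.068)·log₂(0.068) = 0.2637
  −(0.016)·log₂(0.016) = 0.0955
  −(0.072)·log₂(0.072) = 0.2733
  −(0.157)·log₂(0.157) = 0.4194
Sum: 0.3721 + 0.2637 + 0.0955 + 0.2733 + 0.4194 = 1.424 bits.

1.424 bits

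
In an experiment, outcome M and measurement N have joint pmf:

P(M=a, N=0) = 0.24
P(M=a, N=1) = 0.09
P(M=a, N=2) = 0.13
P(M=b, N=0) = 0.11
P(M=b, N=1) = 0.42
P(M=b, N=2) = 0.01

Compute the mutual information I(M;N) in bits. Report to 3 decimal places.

Marginals: p(M) = (0.4600, 0.5400), p(N) = (0.3500, 0.5100, 0.1400).
I(M;N) = Σ p(x,y)·log₂[p(x,y)/(p(x)p(y))].
  (a,0): 0.24·log₂(1.4907) = 0.1382
  (a,1): 0.09·log₂(0.3836) = -0.1244
  (a,2): 0.13·log₂(2.0186) = 0.1317
  (b,0): 0.11·log₂(0.5820) = -0.0859
  (b,1): 0.42·log₂(1.5251) = 0.2557
  (b,2): 0.01·log₂(0.1323) = -0.0292
Sum = 0.286 bits.

0.286 bits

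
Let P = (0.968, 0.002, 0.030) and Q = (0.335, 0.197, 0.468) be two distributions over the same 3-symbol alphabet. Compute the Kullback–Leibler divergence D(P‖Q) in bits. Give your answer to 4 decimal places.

D(P‖Q) = Σ p·log₂(p/q).
  0.968·log₂(0.968/0.335) = 1.48186
  0.002·log₂(0.002/0.197) = -0.01324
  0.030·log₂(0.030/0.468) = -0.11890
D(P‖Q) = 1.3497 bits.

1.3497 bits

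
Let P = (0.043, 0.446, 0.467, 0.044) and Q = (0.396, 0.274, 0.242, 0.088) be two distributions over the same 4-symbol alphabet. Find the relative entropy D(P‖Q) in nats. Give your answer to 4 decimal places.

0.3983 nats

D(P‖Q) = Σ p·ln(p/q).
  0.043·ln(0.043/0.396) = -0.09547
  0.446·ln(0.446/0.274) = 0.21729
  0.467·ln(0.467/0.242) = 0.30700
  0.044·ln(0.044/0.088) = -0.03050
D(P‖Q) = 0.3983 nats.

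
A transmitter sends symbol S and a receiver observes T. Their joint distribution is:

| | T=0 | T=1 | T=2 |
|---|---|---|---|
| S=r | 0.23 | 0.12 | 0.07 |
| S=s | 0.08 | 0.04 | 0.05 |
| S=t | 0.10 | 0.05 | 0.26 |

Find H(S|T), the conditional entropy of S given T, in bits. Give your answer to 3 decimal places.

1.340 bits

Marginals: p(S) = (0.4200, 0.1700, 0.4100), p(T) = (0.4100, 0.2100, 0.3800).
H(S|T) = Σ p(T) · H(S|T=·).
  T=0: p=0.4100, H(S|T=0) = 1.4244
  T=1: p=0.2100, H(S|T=1) = 1.4100
  T=2: p=0.3800, H(S|T=2) = 1.2092
Weighted sum = 1.340 bits.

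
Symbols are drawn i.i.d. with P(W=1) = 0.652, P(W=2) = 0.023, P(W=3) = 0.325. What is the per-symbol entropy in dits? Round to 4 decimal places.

0.3174 dits

H(W) = −Σ p·log₁₀ p.
  −(0.652)·log₁₀(0.652) = 0.12111
  −(0.023)·log₁₀(0.023) = 0.03768
  −(0.325)·log₁₀(0.325) = 0.15864
Sum: 0.12111 + 0.03768 + 0.15864 = 0.3174 dits.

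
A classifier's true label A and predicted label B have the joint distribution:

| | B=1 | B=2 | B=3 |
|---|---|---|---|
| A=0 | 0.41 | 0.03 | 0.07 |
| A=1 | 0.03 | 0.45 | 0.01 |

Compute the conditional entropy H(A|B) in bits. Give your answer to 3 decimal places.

0.363 bits

Chain rule: H(A|B) = H(A,B) − H(B).
Marginals: p(A) = (0.5100, 0.4900), p(B) = (0.4400, 0.4800, 0.0800).
H(A,B) = 1.6843 bits; H(B) = 1.3209 bits.
H(A|B) = 1.6843 − 1.3209 = 0.363 bits.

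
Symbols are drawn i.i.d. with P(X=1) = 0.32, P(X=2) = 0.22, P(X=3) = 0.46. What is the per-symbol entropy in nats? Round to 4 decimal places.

1.0549 nats

H(X) = −Σ p·ln p.
  −(0.32)·ln(0.32) = 0.36462
  −(0.22)·ln(0.22) = 0.33311
  −(0.46)·ln(0.46) = 0.35720
Sum: 0.36462 + 0.33311 + 0.35720 = 1.0549 nats.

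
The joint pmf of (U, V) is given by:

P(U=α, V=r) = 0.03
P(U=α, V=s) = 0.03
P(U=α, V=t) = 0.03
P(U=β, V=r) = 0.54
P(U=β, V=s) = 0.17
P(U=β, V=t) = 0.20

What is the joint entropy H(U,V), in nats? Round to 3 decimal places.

1.271 nats

H(U,V) = −Σ p(x,y)·ln p(x,y) over all 6 cells.
  cell (α,r): −0.03·ln0.03 = 0.1052
  cell (α,s): −0.03·ln0.03 = 0.1052
  cell (α,t): −0.03·ln0.03 = 0.1052
  cell (β,r): −0.54·ln0.54 = 0.3327
  cell (β,s): −0.17·ln0.17 = 0.3012
  cell (β,t): −0.20·ln0.20 = 0.3219
Sum = 1.271 nats.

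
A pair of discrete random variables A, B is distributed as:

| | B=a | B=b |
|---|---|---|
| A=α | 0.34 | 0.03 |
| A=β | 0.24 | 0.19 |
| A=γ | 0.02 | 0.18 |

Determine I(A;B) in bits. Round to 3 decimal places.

0.301 bits

Marginals: p(A) = (0.3700, 0.4300, 0.2000), p(B) = (0.6000, 0.4000).
I(A;B) = Σ p(x,y)·log₂[p(x,y)/(p(x)p(y))].
  (α,a): 0.34·log₂(1.5315) = 0.2091
  (α,b): 0.03·log₂(0.2027) = -0.0691
  (β,a): 0.24·log₂(0.9302) = -0.0250
  (β,b): 0.19·log₂(1.1047) = 0.0273
  (γ,a): 0.02·log₂(0.1667) = -0.0517
  (γ,b): 0.18·log₂(2.2500) = 0.2106
Sum = 0.301 bits.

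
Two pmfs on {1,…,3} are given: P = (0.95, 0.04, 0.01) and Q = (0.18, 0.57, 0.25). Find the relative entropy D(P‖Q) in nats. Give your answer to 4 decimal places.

D(P‖Q) = Σ p·ln(p/q).
  0.95·ln(0.95/0.18) = 1.58033
  0.04·ln(0.04/0.57) = -0.10627
  0.01·ln(0.01/0.25) = -0.03219
D(P‖Q) = 1.4419 nats.

1.4419 nats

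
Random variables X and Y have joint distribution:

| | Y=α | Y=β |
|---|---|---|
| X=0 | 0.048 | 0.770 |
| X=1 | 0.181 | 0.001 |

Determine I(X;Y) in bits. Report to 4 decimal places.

Marginals: p(X) = (0.8180, 0.1820), p(Y) = (0.2290, 0.7710).
I(X;Y) = H(X) + H(Y) − H(X,Y).
H(X) = 0.6844, H(Y) = 0.7763, H(X,Y) = 0.9569.
I(X;Y) = 0.6844 + 0.7763 − 0.9569 = 0.5038 bits.

0.5038 bits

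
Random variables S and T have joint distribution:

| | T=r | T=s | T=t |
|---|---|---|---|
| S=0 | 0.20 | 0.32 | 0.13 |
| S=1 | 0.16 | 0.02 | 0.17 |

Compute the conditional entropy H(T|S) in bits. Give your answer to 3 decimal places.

1.409 bits

Chain rule: H(T|S) = H(S,T) − H(S).
Marginals: p(S) = (0.6500, 0.3500), p(T) = (0.3600, 0.3400, 0.3000).
H(S,T) = 2.3435 bits; H(S) = 0.9341 bits.
H(T|S) = 2.3435 − 0.9341 = 1.409 bits.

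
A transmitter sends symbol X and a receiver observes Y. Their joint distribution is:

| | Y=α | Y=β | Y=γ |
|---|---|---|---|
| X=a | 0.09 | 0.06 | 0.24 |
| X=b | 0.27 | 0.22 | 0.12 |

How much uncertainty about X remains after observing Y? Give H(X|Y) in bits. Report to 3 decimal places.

Marginals: p(X) = (0.3900, 0.6100), p(Y) = (0.3600, 0.2800, 0.3600).
H(X|Y) = Σ p(Y) · H(X|Y=·).
  Y=α: p=0.3600, H(X|Y=α) = 0.8113
  Y=β: p=0.2800, H(X|Y=β) = 0.7496
  Y=γ: p=0.3600, H(X|Y=γ) = 0.9183
Weighted sum = 0.833 bits.

0.833 bits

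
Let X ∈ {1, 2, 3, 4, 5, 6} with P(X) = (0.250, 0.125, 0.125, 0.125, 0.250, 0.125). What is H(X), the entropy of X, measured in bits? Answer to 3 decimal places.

H(X) = −Σ p·log₂ p.
  −(0.250)·log₂(0.250) = 0.5000
  −(0.125)·log₂(0.125) = 0.3750
  −(0.125)·log₂(0.125) = 0.3750
  −(0.125)·log₂(0.125) = 0.3750
  −(0.250)·log₂(0.250) = 0.5000
  −(0.125)·log₂(0.125) = 0.3750
Sum: 0.5000 + 0.3750 + 0.3750 + 0.3750 + 0.5000 + 0.3750 = 2.500 bits.

2.500 bits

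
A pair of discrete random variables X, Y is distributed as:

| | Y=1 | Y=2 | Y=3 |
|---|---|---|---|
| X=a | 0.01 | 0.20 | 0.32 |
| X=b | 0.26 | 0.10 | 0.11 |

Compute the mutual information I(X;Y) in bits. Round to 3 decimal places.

Marginals: p(X) = (0.5300, 0.4700), p(Y) = (0.2700, 0.3000, 0.4300).
I(X;Y) = Σ p(x,y)·log₂[p(x,y)/(p(x)p(y))].
  (a,1): 0.01·log₂(0.0699) = -0.0384
  (a,2): 0.20·log₂(1.2579) = 0.0662
  (a,3): 0.32·log₂(1.4041) = 0.1567
  (b,1): 0.26·log₂(2.0489) = 0.2691
  (b,2): 0.10·log₂(0.7092) = -0.0496
  (b,3): 0.11·log₂(0.5443) = -0.0965
Sum = 0.307 bits.

0.307 bits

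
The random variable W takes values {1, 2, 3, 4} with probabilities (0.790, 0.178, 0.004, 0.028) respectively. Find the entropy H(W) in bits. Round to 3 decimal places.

0.888 bits

H(W) = −Σ p·log₂ p.
  −(0.790)·log₂(0.790) = 0.2687
  −(0.178)·log₂(0.178) = 0.4432
  −(0.004)·log₂(0.004) = 0.0319
  −(0.028)·log₂(0.028) = 0.1444
Sum: 0.2687 + 0.4432 + 0.0319 + 0.1444 = 0.888 bits.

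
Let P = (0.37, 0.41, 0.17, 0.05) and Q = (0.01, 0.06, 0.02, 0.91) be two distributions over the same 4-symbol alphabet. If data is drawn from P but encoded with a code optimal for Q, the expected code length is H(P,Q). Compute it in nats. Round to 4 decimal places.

H(P,Q) = −Σ p·ln q.
  −0.37·ln(0.01) = 1.70391
  −0.41·ln(0.06) = 1.15350
  −0.17·ln(0.02) = 0.66504
  −0.05·ln(0.91) = 0.00472
H(P,Q) = 3.5272 nats.

3.5272 nats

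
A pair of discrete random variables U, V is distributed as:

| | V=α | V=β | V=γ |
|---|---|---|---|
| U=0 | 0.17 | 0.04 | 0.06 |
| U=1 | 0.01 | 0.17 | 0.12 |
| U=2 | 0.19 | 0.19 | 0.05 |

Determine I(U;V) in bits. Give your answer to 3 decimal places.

0.243 bits

Marginals: p(U) = (0.2700, 0.3000, 0.4300), p(V) = (0.3700, 0.4000, 0.2300).
I(U;V) = H(U) + H(V) − H(U,V).
H(U) = 1.5547, H(V) = 1.5472, H(U,V) = 2.8585.
I(U;V) = 1.5547 + 1.5472 − 2.8585 = 0.243 bits.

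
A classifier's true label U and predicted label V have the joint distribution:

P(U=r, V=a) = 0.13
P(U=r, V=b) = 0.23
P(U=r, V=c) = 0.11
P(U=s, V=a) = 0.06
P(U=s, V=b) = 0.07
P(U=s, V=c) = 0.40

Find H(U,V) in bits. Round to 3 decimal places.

H(U,V) = −Σ p(x,y)·log₂ p(x,y) over all 6 cells.
  cell (r,a): −0.13·log₂0.13 = 0.3826
  cell (r,b): −0.23·log₂0.23 = 0.4877
  cell (r,c): −0.11·log₂0.11 = 0.3503
  cell (s,a): −0.06·log₂0.06 = 0.2435
  cell (s,b): −0.07·log₂0.07 = 0.2686
  cell (s,c): −0.40·log₂0.40 = 0.5288
Sum = 2.261 bits.

2.261 bits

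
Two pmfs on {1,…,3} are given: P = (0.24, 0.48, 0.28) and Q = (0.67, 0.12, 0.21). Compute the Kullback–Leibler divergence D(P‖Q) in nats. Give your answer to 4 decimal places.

D(P‖Q) = Σ p·ln(p/q).
  0.24·ln(0.24/0.67) = -0.24639
  0.48·ln(0.48/0.12) = 0.66542
  0.28·ln(0.28/0.21) = 0.08055
D(P‖Q) = 0.4996 nats.

0.4996 nats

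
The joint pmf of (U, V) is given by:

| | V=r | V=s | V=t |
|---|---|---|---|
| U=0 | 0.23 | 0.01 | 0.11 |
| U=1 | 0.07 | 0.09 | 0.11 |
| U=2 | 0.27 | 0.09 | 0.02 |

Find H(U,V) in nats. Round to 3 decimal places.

1.921 nats

H(U,V) = −Σ p(x,y)·ln p(x,y) over all 9 cells.
  cell (0,r): −0.23·ln0.23 = 0.3380
  cell (0,s): −0.01·ln0.01 = 0.0461
  cell (0,t): −0.11·ln0.11 = 0.2428
  cell (1,r): −0.07·ln0.07 = 0.1861
  cell (1,s): −0.09·ln0.09 = 0.2167
  cell (1,t): −0.11·ln0.11 = 0.2428
  cell (2,r): −0.27·ln0.27 = 0.3535
  cell (2,s): −0.09·ln0.09 = 0.2167
  cell (2,t): −0.02·ln0.02 = 0.0782
Sum = 1.921 nats.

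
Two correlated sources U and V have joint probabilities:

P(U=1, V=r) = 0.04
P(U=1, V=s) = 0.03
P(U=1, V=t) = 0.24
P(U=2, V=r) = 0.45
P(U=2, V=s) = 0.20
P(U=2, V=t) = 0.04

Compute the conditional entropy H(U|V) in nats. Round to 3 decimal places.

0.342 nats

Chain rule: H(U|V) = H(U,V) − H(V).
Marginals: p(U) = (0.3100, 0.6900), p(V) = (0.4900, 0.2300, 0.2800).
H(U,V) = 1.3864 nats; H(V) = 1.0440 nats.
H(U|V) = 1.3864 − 1.0440 = 0.342 nats.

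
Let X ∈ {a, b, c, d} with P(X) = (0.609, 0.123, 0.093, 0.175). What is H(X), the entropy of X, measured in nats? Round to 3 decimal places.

H(X) = −Σ p·ln p.
  −(0.609)·ln(0.609) = 0.3020
  −(0.123)·ln(0.123) = 0.2578
  −(0.093)·ln(0.093) = 0.2209
  −(0.175)·ln(0.175) = 0.3050
Sum: 0.3020 + 0.2578 + 0.2209 + 0.3050 = 1.086 nats.

1.086 nats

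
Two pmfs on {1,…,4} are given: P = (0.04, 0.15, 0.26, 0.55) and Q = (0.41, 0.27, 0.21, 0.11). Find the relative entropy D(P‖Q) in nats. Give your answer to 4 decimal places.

0.7595 nats

D(P‖Q) = Σ p·ln(p/q).
  0.04·ln(0.04/0.41) = -0.09309
  0.15·ln(0.15/0.27) = -0.08817
  0.26·ln(0.26/0.21) = 0.05553
  0.55·ln(0.55/0.11) = 0.88519
D(P‖Q) = 0.7595 nats.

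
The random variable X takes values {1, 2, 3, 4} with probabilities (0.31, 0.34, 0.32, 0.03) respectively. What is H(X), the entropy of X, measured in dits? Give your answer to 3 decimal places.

0.521 dits

H(X) = −Σ p·log₁₀ p.
  −(0.31)·log₁₀(0.31) = 0.1577
  −(0.34)·log₁₀(0.34) = 0.1593
  −(0.32)·log₁₀(0.32) = 0.1584
  −(0.03)·log₁₀(0.03) = 0.0457
Sum: 0.1577 + 0.1593 + 0.1584 + 0.0457 = 0.521 dits.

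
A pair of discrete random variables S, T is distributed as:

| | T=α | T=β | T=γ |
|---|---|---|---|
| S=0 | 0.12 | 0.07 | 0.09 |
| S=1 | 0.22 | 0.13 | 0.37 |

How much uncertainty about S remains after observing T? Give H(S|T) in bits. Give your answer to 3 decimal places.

Chain rule: H(S|T) = H(S,T) − H(T).
Marginals: p(S) = (0.2800, 0.7200), p(T) = (0.3400, 0.2000, 0.4600).
H(S,T) = 2.3422 bits; H(T) = 1.5089 bits.
H(S|T) = 2.3422 − 1.5089 = 0.833 bits.

0.833 bits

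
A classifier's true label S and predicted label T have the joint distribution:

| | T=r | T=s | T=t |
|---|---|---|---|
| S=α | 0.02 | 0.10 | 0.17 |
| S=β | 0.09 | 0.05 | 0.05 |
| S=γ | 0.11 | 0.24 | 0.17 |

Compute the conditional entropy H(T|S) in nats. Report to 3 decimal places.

Chain rule: H(T|S) = H(S,T) − H(S).
Marginals: p(S) = (0.2900, 0.1900, 0.5200), p(T) = (0.2200, 0.3900, 0.3900).
H(S,T) = 2.0126 nats; H(S) = 1.0146 nats.
H(T|S) = 2.0126 − 1.0146 = 0.998 nats.

0.998 nats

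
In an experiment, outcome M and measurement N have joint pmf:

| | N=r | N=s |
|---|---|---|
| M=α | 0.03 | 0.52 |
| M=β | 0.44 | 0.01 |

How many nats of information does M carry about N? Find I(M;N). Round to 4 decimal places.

0.5270 nats

Marginals: p(M) = (0.5500, 0.4500), p(N) = (0.4700, 0.5300).
I(M;N) = Σ p(x,y)·ln[p(x,y)/(p(x)p(y))].
  (α,r): 0.03·ln(0.1161) = -0.06461
  (α,s): 0.52·ln(1.7839) = 0.30097
  (β,r): 0.44·ln(2.0804) = 0.32232
  (β,s): 0.01·ln(0.0419) = -0.03172
Sum = 0.5270 nats.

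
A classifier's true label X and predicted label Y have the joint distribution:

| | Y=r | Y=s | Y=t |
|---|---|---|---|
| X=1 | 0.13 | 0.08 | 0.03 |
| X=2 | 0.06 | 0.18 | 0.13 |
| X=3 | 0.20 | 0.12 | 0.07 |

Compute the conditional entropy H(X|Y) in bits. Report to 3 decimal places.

Chain rule: H(X|Y) = H(X,Y) − H(Y).
Marginals: p(X) = (0.2400, 0.3700, 0.3900), p(Y) = (0.3900, 0.3800, 0.2300).
H(X,Y) = 2.9974 bits; H(Y) = 1.5479 bits.
H(X|Y) = 2.9974 − 1.5479 = 1.449 bits.

1.449 bits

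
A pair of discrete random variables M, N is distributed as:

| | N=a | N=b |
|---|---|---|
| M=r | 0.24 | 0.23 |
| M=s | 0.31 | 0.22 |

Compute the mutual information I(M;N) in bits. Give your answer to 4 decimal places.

Marginals: p(M) = (0.4700, 0.5300), p(N) = (0.5500, 0.4500).
I(M;N) = Σ p(x,y)·log₂[p(x,y)/(p(x)p(y))].
  (r,a): 0.24·log₂(0.9284) = -0.02571
  (r,b): 0.23·log₂(1.0875) = 0.02782
  (s,a): 0.31·log₂(1.0635) = 0.02752
  (s,b): 0.22·log₂(0.9224) = -0.02563
Sum = 0.0040 bits.

0.0040 bits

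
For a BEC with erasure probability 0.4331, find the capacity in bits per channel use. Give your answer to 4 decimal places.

Binary erasure channel: capacity C = 1 − ε.
C = 1 − 0.4331 = 0.5669 bits per channel use.

0.5669 bits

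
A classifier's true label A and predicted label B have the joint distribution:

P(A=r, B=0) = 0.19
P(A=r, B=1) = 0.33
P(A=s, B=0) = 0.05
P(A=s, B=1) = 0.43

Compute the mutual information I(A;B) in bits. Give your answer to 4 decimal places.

0.0712 bits

Marginals: p(A) = (0.5200, 0.4800), p(B) = (0.2400, 0.7600).
I(A;B) = Σ p(x,y)·log₂[p(x,y)/(p(x)p(y))].
  (r,0): 0.19·log₂(1.5224) = 0.11521
  (r,1): 0.33·log₂(0.8350) = -0.08584
  (s,0): 0.05·log₂(0.4340) = -0.06021
  (s,1): 0.43·log₂(1.1787) = 0.10201
Sum = 0.0712 bits.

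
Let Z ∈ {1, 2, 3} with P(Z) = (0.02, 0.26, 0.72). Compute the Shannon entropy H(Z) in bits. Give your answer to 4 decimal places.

0.9594 bits

H(Z) = −Σ p·log₂ p.
  −(0.02)·log₂(0.02) = 0.11288
  −(0.26)·log₂(0.26) = 0.50529
  −(0.72)·log₂(0.72) = 0.34123
Sum: 0.11288 + 0.50529 + 0.34123 = 0.9594 bits.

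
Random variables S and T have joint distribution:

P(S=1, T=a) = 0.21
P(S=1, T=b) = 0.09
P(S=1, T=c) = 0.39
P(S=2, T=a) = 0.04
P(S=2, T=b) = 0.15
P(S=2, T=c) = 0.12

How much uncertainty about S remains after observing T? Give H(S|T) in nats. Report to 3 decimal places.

Marginals: p(S) = (0.6900, 0.3100), p(T) = (0.2500, 0.2400, 0.5100).
H(S|T) = Σ p(T) · H(S|T=·).
  T=a: p=0.2500, H(S|T=a) = 0.4397
  T=b: p=0.2400, H(S|T=b) = 0.6616
  T=c: p=0.5100, H(S|T=c) = 0.5456
Weighted sum = 0.547 nats.

0.547 nats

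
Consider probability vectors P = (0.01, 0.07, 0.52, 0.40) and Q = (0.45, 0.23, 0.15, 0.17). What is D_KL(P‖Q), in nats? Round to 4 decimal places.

0.8674 nats

D(P‖Q) = Σ p·ln(p/q).
  0.01·ln(0.01/0.45) = -0.03807
  0.07·ln(0.07/0.23) = -0.08327
  0.52·ln(0.52/0.15) = 0.64646
  0.40·ln(0.40/0.17) = 0.34227
D(P‖Q) = 0.8674 nats.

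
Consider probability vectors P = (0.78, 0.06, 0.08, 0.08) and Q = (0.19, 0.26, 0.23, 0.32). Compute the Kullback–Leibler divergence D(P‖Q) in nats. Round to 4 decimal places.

D(P‖Q) = Σ p·ln(p/q).
  0.78·ln(0.78/0.19) = 1.10157
  0.06·ln(0.06/0.26) = -0.08798
  0.08·ln(0.08/0.23) = -0.08448
  0.08·ln(0.08/0.32) = -0.11090
D(P‖Q) = 0.8182 nats.

0.8182 nats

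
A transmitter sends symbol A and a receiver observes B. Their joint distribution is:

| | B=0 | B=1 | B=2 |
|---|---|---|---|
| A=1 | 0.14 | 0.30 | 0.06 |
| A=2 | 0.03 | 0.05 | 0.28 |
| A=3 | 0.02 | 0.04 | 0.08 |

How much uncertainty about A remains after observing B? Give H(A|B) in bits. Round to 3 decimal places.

1.123 bits

Marginals: p(A) = (0.5000, 0.3600, 0.1400), p(B) = (0.1900, 0.3900, 0.4200).
H(A|B) = Σ p(B) · H(A|B=·).
  B=0: p=0.1900, H(A|B=0) = 1.0870
  B=1: p=0.3900, H(A|B=1) = 1.0081
  B=2: p=0.4200, H(A|B=2) = 1.2467
Weighted sum = 1.123 bits.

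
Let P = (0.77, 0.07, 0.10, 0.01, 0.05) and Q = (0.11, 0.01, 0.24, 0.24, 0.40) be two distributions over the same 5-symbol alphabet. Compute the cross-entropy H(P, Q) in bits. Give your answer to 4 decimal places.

H(P,Q) = −Σ p·log₂ q.
  −0.77·log₂(0.11) = 2.45201
  −0.07·log₂(0.01) = 0.46507
  −0.10·log₂(0.24) = 0.20589
  −0.01·log₂(0.24) = 0.02059
  −0.05·log₂(0.40) = 0.06610
H(P,Q) = 3.2097 bits.

3.2097 bits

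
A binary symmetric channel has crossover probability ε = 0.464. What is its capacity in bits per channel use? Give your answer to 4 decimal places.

0.0037 bits

Binary symmetric channel: C = 1 − h₂(ε) where h₂ is the binary entropy function.
h₂(0.464) = −0.464·log₂0.464 − 0.536·log₂0.536 = 0.9963.
C = 1 − 0.9963 = 0.0037 bits per channel use.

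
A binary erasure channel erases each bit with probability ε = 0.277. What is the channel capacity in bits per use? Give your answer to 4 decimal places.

Binary erasure channel: capacity C = 1 − ε.
C = 1 − 0.277 = 0.7230 bits per channel use.

0.7230 bits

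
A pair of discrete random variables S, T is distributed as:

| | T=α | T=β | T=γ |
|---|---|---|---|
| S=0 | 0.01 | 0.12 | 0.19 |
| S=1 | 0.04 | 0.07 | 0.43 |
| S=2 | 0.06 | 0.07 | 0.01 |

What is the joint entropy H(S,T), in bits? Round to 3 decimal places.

H(S,T) = −Σ p(x,y)·log₂ p(x,y) over all 9 cells.
  cell (0,α): −0.01·log₂0.01 = 0.0664
  cell (0,β): −0.12·log₂0.12 = 0.3671
  cell (0,γ): −0.19·log₂0.19 = 0.4552
  cell (1,α): −0.04·log₂0.04 = 0.1858
  cell (1,β): −0.07·log₂0.07 = 0.2686
  cell (1,γ): −0.43·log₂0.43 = 0.5236
  cell (2,α): −0.06·log₂0.06 = 0.2435
  cell (2,β): −0.07·log₂0.07 = 0.2686
  cell (2,γ): −0.01·log₂0.01 = 0.0664
Sum = 2.445 bits.

2.445 bits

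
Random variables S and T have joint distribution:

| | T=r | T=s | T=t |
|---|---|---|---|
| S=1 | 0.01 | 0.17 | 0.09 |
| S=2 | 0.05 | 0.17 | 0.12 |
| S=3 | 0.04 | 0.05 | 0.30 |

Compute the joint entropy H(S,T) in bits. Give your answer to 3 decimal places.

H(S,T) = −Σ p(x,y)·log₂ p(x,y) over all 9 cells.
  cell (1,r): −0.01·log₂0.01 = 0.0664
  cell (1,s): −0.17·log₂0.17 = 0.4346
  cell (1,t): −0.09·log₂0.09 = 0.3127
  cell (2,r): −0.05·log₂0.05 = 0.2161
  cell (2,s): −0.17·log₂0.17 = 0.4346
  cell (2,t): −0.12·log₂0.12 = 0.3671
  cell (3,r): −0.04·log₂0.04 = 0.1858
  cell (3,s): −0.05·log₂0.05 = 0.2161
  cell (3,t): −0.30·log₂0.30 = 0.5211
Sum = 2.754 bits.

2.754 bits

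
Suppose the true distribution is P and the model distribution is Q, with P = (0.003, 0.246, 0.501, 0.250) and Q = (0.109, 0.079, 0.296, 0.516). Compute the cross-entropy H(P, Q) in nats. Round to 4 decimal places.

H(P,Q) = −Σ p·ln q.
  −0.003·ln(0.109) = 0.00665
  −0.246·ln(0.079) = 0.62442
  −0.501·ln(0.296) = 0.60992
  −0.250·ln(0.516) = 0.16541
H(P,Q) = 1.4064 nats.

1.4064 nats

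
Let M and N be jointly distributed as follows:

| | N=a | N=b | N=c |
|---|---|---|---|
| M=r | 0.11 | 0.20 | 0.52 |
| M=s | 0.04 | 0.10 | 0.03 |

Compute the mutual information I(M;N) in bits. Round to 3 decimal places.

Marginals: p(M) = (0.8300, 0.1700), p(N) = (0.1500, 0.3000, 0.5500).
I(M;N) = Σ p(x,y)·log₂[p(x,y)/(p(x)p(y))].
  (r,a): 0.11·log₂(0.8835) = -0.0197
  (r,b): 0.20·log₂(0.8032) = -0.0632
  (r,c): 0.52·log₂(1.1391) = 0.0977
  (s,a): 0.04·log₂(1.5686) = 0.0260
  (s,b): 0.10·log₂(1.9608) = 0.0971
  (s,c): 0.03·log₂(0.3209) = -0.0492
Sum = 0.089 bits.

0.089 bits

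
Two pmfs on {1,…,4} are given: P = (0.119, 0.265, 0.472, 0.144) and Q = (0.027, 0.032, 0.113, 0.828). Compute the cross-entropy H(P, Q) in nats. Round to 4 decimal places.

2.3983 nats

H(P,Q) = −Σ p·ln q.
  −0.119·ln(0.027) = 0.42982
  −0.265·ln(0.032) = 0.91214
  −0.472·ln(0.113) = 1.02913
  −0.144·ln(0.828) = 0.02718
H(P,Q) = 2.3983 nats.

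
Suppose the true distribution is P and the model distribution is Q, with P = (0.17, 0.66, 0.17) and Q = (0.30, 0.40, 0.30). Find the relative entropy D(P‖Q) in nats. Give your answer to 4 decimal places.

D(P‖Q) = Σ p·ln(p/q).
  0.17·ln(0.17/0.30) = -0.09656
  0.66·ln(0.66/0.40) = 0.33051
  0.17·ln(0.17/0.30) = -0.09656
D(P‖Q) = 0.1374 nats.

0.1374 nats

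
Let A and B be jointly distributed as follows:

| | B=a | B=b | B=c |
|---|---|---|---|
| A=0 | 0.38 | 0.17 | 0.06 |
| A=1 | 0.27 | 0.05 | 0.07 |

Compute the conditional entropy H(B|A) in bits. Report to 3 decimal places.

1.238 bits

Marginals: p(A) = (0.6100, 0.3900), p(B) = (0.6500, 0.2200, 0.1300).
H(B|A) = Σ p(A) · H(B|A=·).
  A=0: p=0.6100, H(B|A=0) = 1.2681
  A=1: p=0.3900, H(B|A=1) = 1.1920
Weighted sum = 1.238 bits.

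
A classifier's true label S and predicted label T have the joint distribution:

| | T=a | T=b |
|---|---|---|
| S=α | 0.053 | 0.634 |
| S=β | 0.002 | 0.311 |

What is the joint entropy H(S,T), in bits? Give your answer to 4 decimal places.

H(S,T) = −Σ p(x,y)·log₂ p(x,y) over all 4 cells.
  cell (α,a): −0.053·log₂0.053 = 0.22461
  cell (α,b): −0.634·log₂0.634 = 0.41682
  cell (β,a): −0.002·log₂0.002 = 0.01793
  cell (β,b): −0.311·log₂0.311 = 0.52404
Sum = 1.1834 bits.

1.1834 bits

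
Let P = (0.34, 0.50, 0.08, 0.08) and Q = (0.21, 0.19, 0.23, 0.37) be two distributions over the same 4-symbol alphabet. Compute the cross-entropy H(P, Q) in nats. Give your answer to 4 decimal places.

1.5581 nats

H(P,Q) = −Σ p·ln q.
  −0.34·ln(0.21) = 0.53062
  −0.50·ln(0.19) = 0.83037
  −0.08·ln(0.23) = 0.11757
  −0.08·ln(0.37) = 0.07954
H(P,Q) = 1.5581 nats.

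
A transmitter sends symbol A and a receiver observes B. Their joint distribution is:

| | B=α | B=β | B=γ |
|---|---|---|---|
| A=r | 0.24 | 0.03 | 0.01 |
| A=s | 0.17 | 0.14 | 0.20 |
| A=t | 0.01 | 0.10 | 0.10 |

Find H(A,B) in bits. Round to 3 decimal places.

2.739 bits

H(A,B) = −Σ p(x,y)·log₂ p(x,y) over all 9 cells.
  cell (r,α): −0.24·log₂0.24 = 0.4941
  cell (r,β): −0.03·log₂0.03 = 0.1518
  cell (r,γ): −0.01·log₂0.01 = 0.0664
  cell (s,α): −0.17·log₂0.17 = 0.4346
  cell (s,β): −0.14·log₂0.14 = 0.3971
  cell (s,γ): −0.20·log₂0.20 = 0.4644
  cell (t,α): −0.01·log₂0.01 = 0.0664
  cell (t,β): −0.10·log₂0.10 = 0.3322
  cell (t,γ): −0.10·log₂0.10 = 0.3322
Sum = 2.739 bits.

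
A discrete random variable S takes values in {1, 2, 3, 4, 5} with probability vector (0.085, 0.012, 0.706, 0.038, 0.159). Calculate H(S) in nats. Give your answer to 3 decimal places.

0.925 nats

H(S) = −Σ p·ln p.
  −(0.085)·ln(0.085) = 0.2095
  −(0.012)·ln(0.012) = 0.0531
  −(0.706)·ln(0.706) = 0.2458
  −(0.038)·ln(0.038) = 0.1243
  −(0.159)·ln(0.159) = 0.2924
Sum: 0.2095 + 0.0531 + 0.2458 + 0.1243 + 0.2924 = 0.925 nats.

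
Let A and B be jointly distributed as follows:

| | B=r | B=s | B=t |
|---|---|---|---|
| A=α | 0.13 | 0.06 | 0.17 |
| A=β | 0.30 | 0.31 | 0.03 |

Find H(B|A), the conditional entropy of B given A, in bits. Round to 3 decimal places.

Chain rule: H(B|A) = H(A,B) − H(A).
Marginals: p(A) = (0.3600, 0.6400), p(B) = (0.4300, 0.3700, 0.2000).
H(A,B) = 2.2574 bits; H(A) = 0.9427 bits.
H(B|A) = 2.2574 − 0.9427 = 1.315 bits.

1.315 bits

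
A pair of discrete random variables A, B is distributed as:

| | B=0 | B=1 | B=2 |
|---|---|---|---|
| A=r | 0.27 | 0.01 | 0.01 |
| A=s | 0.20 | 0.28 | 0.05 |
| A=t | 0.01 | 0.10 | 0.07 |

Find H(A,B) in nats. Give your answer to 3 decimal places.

1.736 nats

H(A,B) = −Σ p(x,y)·ln p(x,y) over all 9 cells.
  cell (r,0): −0.27·ln0.27 = 0.3535
  cell (r,1): −0.01·ln0.01 = 0.0461
  cell (r,2): −0.01·ln0.01 = 0.0461
  cell (s,0): −0.20·ln0.20 = 0.3219
  cell (s,1): −0.28·ln0.28 = 0.3564
  cell (s,2): −0.05·ln0.05 = 0.1498
  cell (t,0): −0.01·ln0.01 = 0.0461
  cell (t,1): −0.10·ln0.10 = 0.2303
  cell (t,2): −0.07·ln0.07 = 0.1861
Sum = 1.736 nats.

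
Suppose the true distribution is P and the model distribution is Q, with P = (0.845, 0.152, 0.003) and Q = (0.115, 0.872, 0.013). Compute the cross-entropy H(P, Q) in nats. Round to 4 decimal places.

1.8614 nats

H(P,Q) = −Σ p·ln q.
  −0.845·ln(0.115) = 1.82759
  −0.152·ln(0.872) = 0.02082
  −0.003·ln(0.013) = 0.01303
H(P,Q) = 1.8614 nats.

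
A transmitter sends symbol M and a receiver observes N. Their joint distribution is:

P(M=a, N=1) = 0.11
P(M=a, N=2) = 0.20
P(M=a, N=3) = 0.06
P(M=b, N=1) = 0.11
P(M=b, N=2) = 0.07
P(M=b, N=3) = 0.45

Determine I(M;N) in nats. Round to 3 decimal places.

0.167 nats

Marginals: p(M) = (0.3700, 0.6300), p(N) = (0.2200, 0.2700, 0.5100).
I(M;N) = H(M) + H(N) − H(M,N).
H(M) = 0.6590, H(N) = 1.0300, H(M,N) = 1.5218.
I(M;N) = 0.6590 + 1.0300 − 1.5218 = 0.167 nats.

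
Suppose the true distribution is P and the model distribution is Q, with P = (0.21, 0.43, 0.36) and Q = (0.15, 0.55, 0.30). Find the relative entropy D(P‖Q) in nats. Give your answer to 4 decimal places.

D(P‖Q) = Σ p·ln(p/q).
  0.21·ln(0.21/0.15) = 0.07066
  0.43·ln(0.43/0.55) = -0.10584
  0.36·ln(0.36/0.30) = 0.06564
D(P‖Q) = 0.0305 nats.

0.0305 nats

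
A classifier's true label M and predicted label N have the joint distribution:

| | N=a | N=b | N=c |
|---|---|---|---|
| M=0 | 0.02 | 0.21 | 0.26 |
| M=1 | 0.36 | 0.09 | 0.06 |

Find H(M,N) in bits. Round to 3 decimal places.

H(M,N) = −Σ p(x,y)·log₂ p(x,y) over all 6 cells.
  cell (0,a): −0.02·log₂0.02 = 0.1129
  cell (0,b): −0.21·log₂0.21 = 0.4728
  cell (0,c): −0.26·log₂0.26 = 0.5053
  cell (1,a): −0.36·log₂0.36 = 0.5306
  cell (1,b): −0.09·log₂0.09 = 0.3127
  cell (1,c): −0.06·log₂0.06 = 0.2435
Sum = 2.178 bits.

2.178 bits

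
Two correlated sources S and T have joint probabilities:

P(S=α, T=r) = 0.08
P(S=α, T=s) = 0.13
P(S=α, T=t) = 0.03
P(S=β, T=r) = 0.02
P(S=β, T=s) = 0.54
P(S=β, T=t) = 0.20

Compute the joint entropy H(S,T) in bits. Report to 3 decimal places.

1.883 bits

H(S,T) = −Σ p(x,y)·log₂ p(x,y) over all 6 cells.
  cell (α,r): −0.08·log₂0.08 = 0.2915
  cell (α,s): −0.13·log₂0.13 = 0.3826
  cell (α,t): −0.03·log₂0.03 = 0.1518
  cell (β,r): −0.02·log₂0.02 = 0.1129
  cell (β,s): −0.54·log₂0.54 = 0.4800
  cell (β,t): −0.20·log₂0.20 = 0.4644
Sum = 1.883 bits.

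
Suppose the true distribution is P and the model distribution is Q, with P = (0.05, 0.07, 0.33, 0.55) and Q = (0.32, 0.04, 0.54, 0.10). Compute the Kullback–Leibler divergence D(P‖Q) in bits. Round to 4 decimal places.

1.0408 bits

D(P‖Q) = Σ p·log₂(p/q).
  0.05·log₂(0.05/0.32) = -0.13390
  0.07·log₂(0.07/0.04) = 0.05651
  0.33·log₂(0.33/0.54) = -0.23446
  0.55·log₂(0.55/0.10) = 1.35269
D(P‖Q) = 1.0408 bits.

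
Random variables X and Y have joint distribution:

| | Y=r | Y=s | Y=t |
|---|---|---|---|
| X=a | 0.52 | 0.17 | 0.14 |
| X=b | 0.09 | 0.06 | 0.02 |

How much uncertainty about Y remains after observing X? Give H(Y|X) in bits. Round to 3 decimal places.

Chain rule: H(Y|X) = H(X,Y) − H(X).
Marginals: p(X) = (0.8300, 0.1700), p(Y) = (0.6100, 0.2300, 0.1600).
H(X,Y) = 1.9913 bits; H(X) = 0.6577 bits.
H(Y|X) = 1.9913 − 0.6577 = 1.334 bits.

1.334 bits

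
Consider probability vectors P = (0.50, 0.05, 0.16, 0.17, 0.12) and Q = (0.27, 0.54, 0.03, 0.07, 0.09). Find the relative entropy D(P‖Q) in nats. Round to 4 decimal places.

0.6423 nats

D(P‖Q) = Σ p·ln(p/q).
  0.50·ln(0.50/0.27) = 0.30809
  0.05·ln(0.05/0.54) = -0.11898
  0.16·ln(0.16/0.03) = 0.26784
  0.17·ln(0.17/0.07) = 0.15084
  0.12·ln(0.12/0.09) = 0.03452
D(P‖Q) = 0.6423 nats.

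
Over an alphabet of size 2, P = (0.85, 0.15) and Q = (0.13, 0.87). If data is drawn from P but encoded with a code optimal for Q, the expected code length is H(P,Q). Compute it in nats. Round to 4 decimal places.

H(P,Q) = −Σ p·ln q.
  −0.85·ln(0.13) = 1.73419
  −0.15·ln(0.87) = 0.02089
H(P,Q) = 1.7551 nats.

1.7551 nats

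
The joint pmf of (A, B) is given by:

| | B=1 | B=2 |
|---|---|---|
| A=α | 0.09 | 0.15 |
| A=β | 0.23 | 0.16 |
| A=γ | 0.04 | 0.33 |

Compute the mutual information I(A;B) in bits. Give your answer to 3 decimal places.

0.150 bits

Marginals: p(A) = (0.2400, 0.3900, 0.3700), p(B) = (0.3600, 0.6400).
I(A;B) = H(A) + H(B) − H(A,B).
H(A) = 1.5547, H(B) = 0.9427, H(A,B) = 2.3475.
I(A;B) = 1.5547 + 0.9427 − 2.3475 = 0.150 bits.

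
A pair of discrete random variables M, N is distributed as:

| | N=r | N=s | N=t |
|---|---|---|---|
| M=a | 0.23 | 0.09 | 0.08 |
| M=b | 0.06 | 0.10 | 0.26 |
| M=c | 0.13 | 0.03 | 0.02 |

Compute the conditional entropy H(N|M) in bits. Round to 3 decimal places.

Marginals: p(M) = (0.4000, 0.4200, 0.1800), p(N) = (0.4200, 0.2200, 0.3600).
H(N|M) = Σ p(M) · H(N|M=·).
  M=a: p=0.4000, H(N|M=a) = 1.4076
  M=b: p=0.4200, H(N|M=b) = 1.3223
  M=c: p=0.1800, H(N|M=c) = 1.1221
Weighted sum = 1.320 bits.

1.320 bits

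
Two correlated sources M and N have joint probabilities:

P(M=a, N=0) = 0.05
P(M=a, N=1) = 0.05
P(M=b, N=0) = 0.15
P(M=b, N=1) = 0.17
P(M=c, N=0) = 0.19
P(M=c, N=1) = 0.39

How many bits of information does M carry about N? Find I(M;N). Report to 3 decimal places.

Marginals: p(M) = (0.1000, 0.3200, 0.5800), p(N) = (0.3900, 0.6100).
I(M;N) = H(M) + H(N) − H(M,N).
H(M) = 1.3140, H(N) = 0.9648, H(M,N) = 2.2623.
I(M;N) = 1.3140 + 0.9648 − 2.2623 = 0.016 bits.

0.016 bits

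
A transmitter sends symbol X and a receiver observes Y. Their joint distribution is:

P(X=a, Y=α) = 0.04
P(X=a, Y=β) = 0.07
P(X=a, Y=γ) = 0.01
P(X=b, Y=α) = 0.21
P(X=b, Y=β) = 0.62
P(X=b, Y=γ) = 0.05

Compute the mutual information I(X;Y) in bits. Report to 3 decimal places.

Marginals: p(X) = (0.1200, 0.8800), p(Y) = (0.2500, 0.6900, 0.0600).
I(X;Y) = H(X) + H(Y) − H(X,Y).
H(X) = 0.5294, H(Y) = 1.1129, H(X,Y) = 1.6373.
I(X;Y) = 0.5294 + 1.1129 − 1.6373 = 0.005 bits.

0.005 bits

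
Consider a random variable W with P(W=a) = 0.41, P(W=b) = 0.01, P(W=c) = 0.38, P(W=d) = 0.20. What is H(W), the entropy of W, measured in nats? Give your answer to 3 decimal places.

1.101 nats

H(W) = −Σ p·ln p.
  −(0.41)·ln(0.41) = 0.3656
  −(0.01)·ln(0.01) = 0.0461
  −(0.38)·ln(0.38) = 0.3677
  −(0.20)·ln(0.20) = 0.3219
Sum: 0.3656 + 0.0461 + 0.3677 + 0.3219 = 1.101 nats.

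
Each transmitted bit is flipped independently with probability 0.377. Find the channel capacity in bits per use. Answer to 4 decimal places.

0.0441 bits

Binary symmetric channel: C = 1 − h₂(ε) where h₂ is the binary entropy function.
h₂(0.377) = −0.377·log₂0.377 − 0.623·log₂0.623 = 0.9559.
C = 1 − 0.9559 = 0.0441 bits per channel use.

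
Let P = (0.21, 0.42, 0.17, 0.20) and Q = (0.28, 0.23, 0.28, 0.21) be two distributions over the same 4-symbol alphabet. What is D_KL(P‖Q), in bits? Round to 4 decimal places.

0.1413 bits

D(P‖Q) = Σ p·log₂(p/q).
  0.21·log₂(0.21/0.28) = -0.08716
  0.42·log₂(0.42/0.23) = 0.36488
  0.17·log₂(0.17/0.28) = -0.12238
  0.20·log₂(0.20/0.21) = -0.01408
D(P‖Q) = 0.1413 bits.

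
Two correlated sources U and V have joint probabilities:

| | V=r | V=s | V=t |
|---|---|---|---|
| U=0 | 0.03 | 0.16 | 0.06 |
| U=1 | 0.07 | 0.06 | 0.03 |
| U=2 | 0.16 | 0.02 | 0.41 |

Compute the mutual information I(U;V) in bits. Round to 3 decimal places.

0.326 bits

Marginals: p(U) = (0.2500, 0.1600, 0.5900), p(V) = (0.2600, 0.2400, 0.5000).
I(U;V) = H(U) + H(V) − H(U,V).
H(U) = 1.3721, H(V) = 1.4994, H(U,V) = 2.5455.
I(U;V) = 1.3721 + 1.4994 − 2.5455 = 0.326 bits.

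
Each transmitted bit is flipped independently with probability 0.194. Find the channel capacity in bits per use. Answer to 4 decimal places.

Binary symmetric channel: C = 1 − h₂(ε) where h₂ is the binary entropy function.
h₂(0.194) = −0.194·log₂0.194 − 0.806·log₂0.806 = 0.7098.
C = 1 − 0.7098 = 0.2902 bits per channel use.

0.2902 bits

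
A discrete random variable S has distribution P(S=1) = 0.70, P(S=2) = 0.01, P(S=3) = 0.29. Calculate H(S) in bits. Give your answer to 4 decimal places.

H(S) = −Σ p·log₂ p.
  −(0.70)·log₂(0.70) = 0.36020
  −(0.01)·log₂(0.01) = 0.06644
  −(0.29)·log₂(0.29) = 0.51790
Sum: 0.36020 + 0.06644 + 0.51790 = 0.9445 bits.

0.9445 bits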